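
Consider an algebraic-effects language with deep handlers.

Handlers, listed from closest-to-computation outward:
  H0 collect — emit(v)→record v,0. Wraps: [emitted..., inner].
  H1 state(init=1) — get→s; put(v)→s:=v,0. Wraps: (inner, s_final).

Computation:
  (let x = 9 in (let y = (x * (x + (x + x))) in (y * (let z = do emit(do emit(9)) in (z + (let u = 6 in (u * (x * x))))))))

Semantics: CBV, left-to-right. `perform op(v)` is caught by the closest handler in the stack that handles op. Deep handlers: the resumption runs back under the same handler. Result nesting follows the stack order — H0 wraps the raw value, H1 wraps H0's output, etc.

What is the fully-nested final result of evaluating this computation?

Evaluation trace:
emit(9) @ H0 ⇒ out+=9
emit(0) @ H0 ⇒ out+=0
H0 returns [9, 0, 118098]
H1 returns ([9, 0, 118098], 1)
= ([9, 0, 118098], 1)

Answer: ([9, 0, 118098], 1)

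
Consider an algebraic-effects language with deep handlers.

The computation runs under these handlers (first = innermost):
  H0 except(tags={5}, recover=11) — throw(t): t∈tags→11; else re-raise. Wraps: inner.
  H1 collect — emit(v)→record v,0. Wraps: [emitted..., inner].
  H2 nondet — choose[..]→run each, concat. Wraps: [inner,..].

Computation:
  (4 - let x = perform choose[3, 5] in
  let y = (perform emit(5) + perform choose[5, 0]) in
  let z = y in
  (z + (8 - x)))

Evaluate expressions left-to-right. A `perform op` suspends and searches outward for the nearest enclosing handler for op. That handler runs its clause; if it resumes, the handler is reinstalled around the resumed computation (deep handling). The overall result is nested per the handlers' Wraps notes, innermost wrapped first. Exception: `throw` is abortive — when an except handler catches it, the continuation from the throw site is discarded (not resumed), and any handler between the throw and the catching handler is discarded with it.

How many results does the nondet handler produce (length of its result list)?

Answer: 4

Evaluation trace:
choose[3, 5] @ H2
  branch[0] choose=3:
    emit(5) @ H1 ⇒ out+=5
    choose[5, 0] @ H2
      branch[0] choose=5:
        H0 returns -6
        H1 returns [5, -6]
        H2 returns [[5, -6]]
      branch[1] choose=0:
        H0 returns -1
        H1 returns [5, -1]
        H2 returns [[5, -1]]
  branch[1] choose=5:
    emit(5) @ H1 ⇒ out+=5
    choose[5, 0] @ H2
      branch[0] choose=5:
        H0 returns -4
        H1 returns [5, -4]
        H2 returns [[5, -4]]
      branch[1] choose=0:
        H0 returns 1
        H1 returns [5, 1]
        H2 returns [[5, 1]]
= [[5, -6], [5, -1], [5, -4], [5, 1]]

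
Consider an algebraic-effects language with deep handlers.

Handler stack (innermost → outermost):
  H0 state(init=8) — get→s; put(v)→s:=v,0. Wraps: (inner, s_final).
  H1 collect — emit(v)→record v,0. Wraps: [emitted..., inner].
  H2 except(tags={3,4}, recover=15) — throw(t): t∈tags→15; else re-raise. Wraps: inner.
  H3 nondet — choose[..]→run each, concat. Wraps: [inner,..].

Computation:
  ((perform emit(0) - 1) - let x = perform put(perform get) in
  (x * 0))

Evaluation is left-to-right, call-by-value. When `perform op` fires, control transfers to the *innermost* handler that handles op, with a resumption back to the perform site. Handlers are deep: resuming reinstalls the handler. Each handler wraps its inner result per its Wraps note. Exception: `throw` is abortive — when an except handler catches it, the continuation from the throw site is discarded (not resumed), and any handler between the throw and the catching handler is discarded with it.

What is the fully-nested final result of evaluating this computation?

Evaluation trace:
emit(0) @ H1 ⇒ out+=0
get @ H0 ⇒ 8
put(8) @ H0 ⇒ s:=8
H0 returns (-1, 8)
H1 returns [0, (-1, 8)]
H2 returns [0, (-1, 8)]
H3 returns [[0, (-1, 8)]]
= [[0, (-1, 8)]]

Answer: [[0, (-1, 8)]]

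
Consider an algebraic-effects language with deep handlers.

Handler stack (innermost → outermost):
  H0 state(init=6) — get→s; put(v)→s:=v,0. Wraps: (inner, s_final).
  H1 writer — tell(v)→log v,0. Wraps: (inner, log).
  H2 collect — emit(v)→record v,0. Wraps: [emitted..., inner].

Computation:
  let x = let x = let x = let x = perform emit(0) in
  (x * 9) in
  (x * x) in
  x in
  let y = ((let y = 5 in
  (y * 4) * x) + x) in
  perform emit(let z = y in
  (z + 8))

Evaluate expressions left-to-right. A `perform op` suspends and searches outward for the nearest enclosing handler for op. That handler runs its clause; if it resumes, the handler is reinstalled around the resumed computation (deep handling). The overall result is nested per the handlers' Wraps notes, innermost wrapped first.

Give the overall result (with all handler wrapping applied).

Answer: [0, 8, ((0, 6), ())]

Step-by-step:
emit(0) @ H2 ⇒ out+=0
emit(8) @ H2 ⇒ out+=8
H0 returns (0, 6)
H1 returns ((0, 6), ())
H2 returns [0, 8, ((0, 6), ())]
= [0, 8, ((0, 6), ())]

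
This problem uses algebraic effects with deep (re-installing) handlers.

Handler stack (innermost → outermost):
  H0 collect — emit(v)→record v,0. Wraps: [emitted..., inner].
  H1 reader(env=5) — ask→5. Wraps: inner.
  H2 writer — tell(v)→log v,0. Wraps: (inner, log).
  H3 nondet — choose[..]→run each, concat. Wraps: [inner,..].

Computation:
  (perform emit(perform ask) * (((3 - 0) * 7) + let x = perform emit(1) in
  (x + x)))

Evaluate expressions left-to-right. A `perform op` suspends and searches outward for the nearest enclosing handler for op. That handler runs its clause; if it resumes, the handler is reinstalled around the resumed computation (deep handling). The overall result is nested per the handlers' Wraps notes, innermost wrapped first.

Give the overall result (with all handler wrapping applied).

Answer: [([5, 1, 0], ())]

Working:
ask @ H1 ⇒ 5
emit(5) @ H0 ⇒ out+=5
emit(1) @ H0 ⇒ out+=1
H0 returns [5, 1, 0]
H1 returns [5, 1, 0]
H2 returns ([5, 1, 0], ())
H3 returns [([5, 1, 0], ())]
= [([5, 1, 0], ())]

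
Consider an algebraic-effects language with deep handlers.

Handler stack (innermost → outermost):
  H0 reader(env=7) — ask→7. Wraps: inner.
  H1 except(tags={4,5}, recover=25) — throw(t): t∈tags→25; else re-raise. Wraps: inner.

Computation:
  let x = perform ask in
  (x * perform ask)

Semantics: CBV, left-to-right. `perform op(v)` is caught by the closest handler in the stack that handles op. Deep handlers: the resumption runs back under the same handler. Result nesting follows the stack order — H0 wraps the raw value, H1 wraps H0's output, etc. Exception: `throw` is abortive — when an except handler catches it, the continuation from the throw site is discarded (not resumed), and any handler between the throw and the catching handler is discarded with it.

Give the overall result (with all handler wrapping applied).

Evaluation trace:
ask @ H0 ⇒ 7
ask @ H0 ⇒ 7
H0 returns 49
H1 returns 49
= 49

Answer: 49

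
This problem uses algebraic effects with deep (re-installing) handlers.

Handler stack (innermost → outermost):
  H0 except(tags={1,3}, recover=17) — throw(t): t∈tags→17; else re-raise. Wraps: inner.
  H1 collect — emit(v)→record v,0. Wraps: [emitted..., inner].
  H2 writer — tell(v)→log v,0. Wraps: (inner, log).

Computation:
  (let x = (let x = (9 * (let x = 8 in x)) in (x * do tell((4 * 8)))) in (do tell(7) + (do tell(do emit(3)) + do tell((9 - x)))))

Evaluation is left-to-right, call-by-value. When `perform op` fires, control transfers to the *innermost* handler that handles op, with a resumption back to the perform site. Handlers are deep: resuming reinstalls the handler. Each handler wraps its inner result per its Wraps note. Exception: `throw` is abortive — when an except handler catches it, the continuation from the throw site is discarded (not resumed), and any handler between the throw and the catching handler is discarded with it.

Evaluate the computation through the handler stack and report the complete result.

Evaluation trace:
tell(32) @ H2 ⇒ log+=32
tell(7) @ H2 ⇒ log+=7
emit(3) @ H1 ⇒ out+=3
tell(0) @ H2 ⇒ log+=0
tell(9) @ H2 ⇒ log+=9
H0 returns 0
H1 returns [3, 0]
H2 returns ([3, 0], (32, 7, 0, 9))
= ([3, 0], (32, 7, 0, 9))

Answer: ([3, 0], (32, 7, 0, 9))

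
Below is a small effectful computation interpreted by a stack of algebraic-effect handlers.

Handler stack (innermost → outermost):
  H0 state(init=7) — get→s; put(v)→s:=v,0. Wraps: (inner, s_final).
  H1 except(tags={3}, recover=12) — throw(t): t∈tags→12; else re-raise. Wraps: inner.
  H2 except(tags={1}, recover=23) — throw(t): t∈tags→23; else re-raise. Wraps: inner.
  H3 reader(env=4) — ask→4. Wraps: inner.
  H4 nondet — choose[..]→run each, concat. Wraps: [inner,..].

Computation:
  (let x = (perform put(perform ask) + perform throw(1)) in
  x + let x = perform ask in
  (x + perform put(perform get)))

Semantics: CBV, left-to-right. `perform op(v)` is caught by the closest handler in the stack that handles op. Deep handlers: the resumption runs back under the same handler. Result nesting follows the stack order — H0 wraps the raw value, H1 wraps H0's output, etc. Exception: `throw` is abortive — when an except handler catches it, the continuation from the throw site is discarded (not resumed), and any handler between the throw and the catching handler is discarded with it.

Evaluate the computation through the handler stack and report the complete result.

Working:
ask @ H3 ⇒ 4
put(4) @ H0 ⇒ s:=4
throw(1) @ H1 re-raised
throw(1) @ H2 caught ⇒ 23
H3 returns 23
H4 returns [23]
= [23]

Answer: [23]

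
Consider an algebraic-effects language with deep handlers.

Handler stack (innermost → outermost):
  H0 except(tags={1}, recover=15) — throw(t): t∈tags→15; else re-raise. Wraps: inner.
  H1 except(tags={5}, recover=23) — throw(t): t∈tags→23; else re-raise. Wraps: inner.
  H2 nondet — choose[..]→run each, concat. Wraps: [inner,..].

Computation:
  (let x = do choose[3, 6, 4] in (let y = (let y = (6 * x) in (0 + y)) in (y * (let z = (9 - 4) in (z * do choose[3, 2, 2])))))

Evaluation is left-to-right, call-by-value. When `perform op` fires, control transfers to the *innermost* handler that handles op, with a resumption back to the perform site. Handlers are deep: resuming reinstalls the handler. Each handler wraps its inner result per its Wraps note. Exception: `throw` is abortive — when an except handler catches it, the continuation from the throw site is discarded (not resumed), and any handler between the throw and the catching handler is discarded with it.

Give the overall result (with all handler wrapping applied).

Working:
choose[3, 6, 4] @ H2
  branch[0] choose=3:
    choose[3, 2, 2] @ H2
      branch[0] choose=3:
        H0 returns 270
        H1 returns 270
        H2 returns [270]
      branch[1] choose=2:
        H0 returns 180
        H1 returns 180
        H2 returns [180]
      branch[2] choose=2:
        H0 returns 180
        H1 returns 180
        H2 returns [180]
  branch[1] choose=6:
    choose[3, 2, 2] @ H2
      branch[0] choose=3:
        H0 returns 540
        H1 returns 540
        H2 returns [540]
      branch[1] choose=2:
        H0 returns 360
        H1 returns 360
        H2 returns [360]
      branch[2] choose=2:
        H0 returns 360
        H1 returns 360
        H2 returns [360]
  branch[2] choose=4:
    choose[3, 2, 2] @ H2
      branch[0] choose=3:
        H0 returns 360
        H1 returns 360
        H2 returns [360]
      branch[1] choose=2:
        H0 returns 240
        H1 returns 240
        H2 returns [240]
      branch[2] choose=2:
        H0 returns 240
        H1 returns 240
        H2 returns [240]
= [270, 180, 180, 540, 360, 360, 360, 240, 240]

Answer: [270, 180, 180, 540, 360, 360, 360, 240, 240]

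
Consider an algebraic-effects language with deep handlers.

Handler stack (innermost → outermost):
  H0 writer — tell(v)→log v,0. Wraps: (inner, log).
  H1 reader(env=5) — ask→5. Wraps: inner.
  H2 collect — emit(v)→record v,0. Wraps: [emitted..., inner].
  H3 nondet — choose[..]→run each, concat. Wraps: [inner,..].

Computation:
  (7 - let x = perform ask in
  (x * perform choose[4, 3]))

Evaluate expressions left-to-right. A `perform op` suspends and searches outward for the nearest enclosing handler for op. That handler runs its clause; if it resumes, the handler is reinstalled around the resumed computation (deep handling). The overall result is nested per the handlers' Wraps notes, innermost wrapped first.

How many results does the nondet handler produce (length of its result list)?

Evaluation trace:
ask @ H1 ⇒ 5
choose[4, 3] @ H3
  branch[0] choose=4:
    H0 returns (-13, ())
    H1 returns (-13, ())
    H2 returns [(-13, ())]
    H3 returns [[(-13, ())]]
  branch[1] choose=3:
    H0 returns (-8, ())
    H1 returns (-8, ())
    H2 returns [(-8, ())]
    H3 returns [[(-8, ())]]
= [[(-13, ())], [(-8, ())]]

Answer: 2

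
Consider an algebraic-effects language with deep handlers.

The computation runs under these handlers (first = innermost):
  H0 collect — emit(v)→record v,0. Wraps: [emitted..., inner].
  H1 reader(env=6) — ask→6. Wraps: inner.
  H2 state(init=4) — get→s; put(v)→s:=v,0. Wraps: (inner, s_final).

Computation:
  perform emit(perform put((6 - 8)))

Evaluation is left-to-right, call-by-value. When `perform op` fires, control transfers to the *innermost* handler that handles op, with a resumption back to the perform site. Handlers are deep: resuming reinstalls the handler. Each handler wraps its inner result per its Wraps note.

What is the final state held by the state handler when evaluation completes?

Working:
put(-2) @ H2 ⇒ s:=-2
emit(0) @ H0 ⇒ out+=0
H0 returns [0, 0]
H1 returns [0, 0]
H2 returns ([0, 0], -2)
= ([0, 0], -2)

Answer: -2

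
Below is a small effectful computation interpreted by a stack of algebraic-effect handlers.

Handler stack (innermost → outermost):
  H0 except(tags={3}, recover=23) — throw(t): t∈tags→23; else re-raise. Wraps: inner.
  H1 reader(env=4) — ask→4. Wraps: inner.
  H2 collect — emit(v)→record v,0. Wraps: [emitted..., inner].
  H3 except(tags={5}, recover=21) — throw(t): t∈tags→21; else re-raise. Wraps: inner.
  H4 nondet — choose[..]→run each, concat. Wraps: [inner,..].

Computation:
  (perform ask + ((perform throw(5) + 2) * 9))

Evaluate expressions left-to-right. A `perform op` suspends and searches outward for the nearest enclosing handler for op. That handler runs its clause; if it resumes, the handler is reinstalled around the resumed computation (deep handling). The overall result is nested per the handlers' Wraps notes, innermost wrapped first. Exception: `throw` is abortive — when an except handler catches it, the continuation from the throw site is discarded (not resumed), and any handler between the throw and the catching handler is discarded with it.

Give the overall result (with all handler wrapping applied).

Step-by-step:
ask @ H1 ⇒ 4
throw(5) @ H0 re-raised
throw(5) @ H3 caught ⇒ 21
H4 returns [21]
= [21]

Answer: [21]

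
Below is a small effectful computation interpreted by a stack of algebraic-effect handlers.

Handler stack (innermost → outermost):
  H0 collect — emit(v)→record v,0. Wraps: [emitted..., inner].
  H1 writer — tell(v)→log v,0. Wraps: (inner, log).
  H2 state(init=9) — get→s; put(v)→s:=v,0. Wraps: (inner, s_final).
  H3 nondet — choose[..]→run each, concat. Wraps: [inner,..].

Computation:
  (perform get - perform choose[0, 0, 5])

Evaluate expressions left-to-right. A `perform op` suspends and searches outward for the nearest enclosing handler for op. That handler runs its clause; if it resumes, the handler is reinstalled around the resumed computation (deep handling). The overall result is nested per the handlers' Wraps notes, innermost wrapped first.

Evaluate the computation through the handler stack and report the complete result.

Step-by-step:
get @ H2 ⇒ 9
choose[0, 0, 5] @ H3
  branch[0] choose=0:
    H0 returns [9]
    H1 returns ([9], ())
    H2 returns (([9], ()), 9)
    H3 returns [(([9], ()), 9)]
  branch[1] choose=0:
    H0 returns [9]
    H1 returns ([9], ())
    H2 returns (([9], ()), 9)
    H3 returns [(([9], ()), 9)]
  branch[2] choose=5:
    H0 returns [4]
    H1 returns ([4], ())
    H2 returns (([4], ()), 9)
    H3 returns [(([4], ()), 9)]
= [(([9], ()), 9), (([9], ()), 9), (([4], ()), 9)]

Answer: [(([9], ()), 9), (([9], ()), 9), (([4], ()), 9)]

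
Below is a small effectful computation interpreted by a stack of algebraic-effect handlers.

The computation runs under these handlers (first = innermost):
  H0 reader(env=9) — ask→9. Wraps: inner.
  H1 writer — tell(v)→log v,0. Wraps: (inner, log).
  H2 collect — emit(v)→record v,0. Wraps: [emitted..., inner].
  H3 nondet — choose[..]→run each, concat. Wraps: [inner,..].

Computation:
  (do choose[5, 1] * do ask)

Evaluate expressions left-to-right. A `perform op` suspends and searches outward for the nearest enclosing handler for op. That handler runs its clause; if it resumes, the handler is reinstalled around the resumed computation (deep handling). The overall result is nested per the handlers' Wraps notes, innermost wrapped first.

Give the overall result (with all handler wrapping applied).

Answer: [[(45, ())], [(9, ())]]

Evaluation trace:
choose[5, 1] @ H3
  branch[0] choose=5:
    ask @ H0 ⇒ 9
    H0 returns 45
    H1 returns (45, ())
    H2 returns [(45, ())]
    H3 returns [[(45, ())]]
  branch[1] choose=1:
    ask @ H0 ⇒ 9
    H0 returns 9
    H1 returns (9, ())
    H2 returns [(9, ())]
    H3 returns [[(9, ())]]
= [[(45, ())], [(9, ())]]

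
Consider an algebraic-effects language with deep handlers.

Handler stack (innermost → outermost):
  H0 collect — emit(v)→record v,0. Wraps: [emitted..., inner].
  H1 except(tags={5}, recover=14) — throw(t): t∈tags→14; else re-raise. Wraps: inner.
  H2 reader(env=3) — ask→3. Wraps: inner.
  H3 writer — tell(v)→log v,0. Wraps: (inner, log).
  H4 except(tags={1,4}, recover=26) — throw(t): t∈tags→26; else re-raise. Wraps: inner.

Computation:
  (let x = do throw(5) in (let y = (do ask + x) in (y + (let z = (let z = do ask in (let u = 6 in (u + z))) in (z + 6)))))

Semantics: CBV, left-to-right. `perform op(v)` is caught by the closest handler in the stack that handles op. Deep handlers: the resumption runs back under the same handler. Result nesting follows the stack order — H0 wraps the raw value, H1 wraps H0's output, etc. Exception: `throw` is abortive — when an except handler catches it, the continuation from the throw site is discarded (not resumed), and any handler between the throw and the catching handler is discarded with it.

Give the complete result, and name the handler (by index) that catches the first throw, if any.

Evaluation trace:
throw(5) @ H1 caught ⇒ 14
H2 returns 14
H3 returns (14, ())
H4 returns (14, ())
= (14, ())

Answer: (14, ()) ; first throw caught by: H1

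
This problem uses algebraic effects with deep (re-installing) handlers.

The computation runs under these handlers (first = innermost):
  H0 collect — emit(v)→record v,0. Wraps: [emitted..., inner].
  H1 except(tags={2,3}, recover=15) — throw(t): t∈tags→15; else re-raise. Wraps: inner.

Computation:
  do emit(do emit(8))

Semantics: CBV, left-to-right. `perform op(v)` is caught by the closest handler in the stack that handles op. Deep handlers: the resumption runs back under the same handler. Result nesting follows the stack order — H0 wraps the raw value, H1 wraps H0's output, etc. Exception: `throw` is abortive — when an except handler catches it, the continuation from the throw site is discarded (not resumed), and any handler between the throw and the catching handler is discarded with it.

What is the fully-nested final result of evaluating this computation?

Step-by-step:
emit(8) @ H0 ⇒ out+=8
emit(0) @ H0 ⇒ out+=0
H0 returns [8, 0, 0]
H1 returns [8, 0, 0]
= [8, 0, 0]

Answer: [8, 0, 0]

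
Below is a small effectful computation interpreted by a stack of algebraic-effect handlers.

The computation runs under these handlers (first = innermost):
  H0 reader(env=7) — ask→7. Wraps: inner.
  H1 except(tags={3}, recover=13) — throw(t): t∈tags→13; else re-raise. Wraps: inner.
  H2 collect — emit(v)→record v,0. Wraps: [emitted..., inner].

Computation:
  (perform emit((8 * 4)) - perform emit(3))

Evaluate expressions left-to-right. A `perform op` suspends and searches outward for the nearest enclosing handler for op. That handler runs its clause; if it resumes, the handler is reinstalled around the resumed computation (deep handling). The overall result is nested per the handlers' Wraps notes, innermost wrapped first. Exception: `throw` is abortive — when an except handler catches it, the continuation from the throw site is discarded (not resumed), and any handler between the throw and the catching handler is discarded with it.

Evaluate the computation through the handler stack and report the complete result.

Answer: [32, 3, 0]

Evaluation trace:
emit(32) @ H2 ⇒ out+=32
emit(3) @ H2 ⇒ out+=3
H0 returns 0
H1 returns 0
H2 returns [32, 3, 0]
= [32, 3, 0]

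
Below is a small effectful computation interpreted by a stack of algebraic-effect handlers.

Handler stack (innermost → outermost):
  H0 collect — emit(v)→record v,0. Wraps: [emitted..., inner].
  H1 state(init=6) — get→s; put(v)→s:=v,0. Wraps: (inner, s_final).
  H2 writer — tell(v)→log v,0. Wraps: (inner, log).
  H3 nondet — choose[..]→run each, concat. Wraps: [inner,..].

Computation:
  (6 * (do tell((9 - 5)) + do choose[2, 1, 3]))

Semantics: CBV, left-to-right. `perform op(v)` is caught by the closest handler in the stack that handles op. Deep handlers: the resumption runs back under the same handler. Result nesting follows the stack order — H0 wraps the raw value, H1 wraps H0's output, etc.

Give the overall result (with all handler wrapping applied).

Answer: [(([12], 6), (4)), (([6], 6), (4)), (([18], 6), (4))]

Evaluation trace:
tell(4) @ H2 ⇒ log+=4
choose[2, 1, 3] @ H3
  branch[0] choose=2:
    H0 returns [12]
    H1 returns ([12], 6)
    H2 returns (([12], 6), (4))
    H3 returns [(([12], 6), (4))]
  branch[1] choose=1:
    H0 returns [6]
    H1 returns ([6], 6)
    H2 returns (([6], 6), (4))
    H3 returns [(([6], 6), (4))]
  branch[2] choose=3:
    H0 returns [18]
    H1 returns ([18], 6)
    H2 returns (([18], 6), (4))
    H3 returns [(([18], 6), (4))]
= [(([12], 6), (4)), (([6], 6), (4)), (([18], 6), (4))]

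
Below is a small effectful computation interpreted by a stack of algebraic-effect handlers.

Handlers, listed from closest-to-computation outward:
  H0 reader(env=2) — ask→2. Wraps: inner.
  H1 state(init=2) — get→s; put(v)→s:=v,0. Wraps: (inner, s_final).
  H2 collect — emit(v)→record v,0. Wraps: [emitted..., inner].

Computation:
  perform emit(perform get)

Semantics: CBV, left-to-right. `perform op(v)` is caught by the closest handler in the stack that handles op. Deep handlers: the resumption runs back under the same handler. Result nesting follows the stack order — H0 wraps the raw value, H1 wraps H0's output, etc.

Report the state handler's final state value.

Step-by-step:
get @ H1 ⇒ 2
emit(2) @ H2 ⇒ out+=2
H0 returns 0
H1 returns (0, 2)
H2 returns [2, (0, 2)]
= [2, (0, 2)]

Answer: 2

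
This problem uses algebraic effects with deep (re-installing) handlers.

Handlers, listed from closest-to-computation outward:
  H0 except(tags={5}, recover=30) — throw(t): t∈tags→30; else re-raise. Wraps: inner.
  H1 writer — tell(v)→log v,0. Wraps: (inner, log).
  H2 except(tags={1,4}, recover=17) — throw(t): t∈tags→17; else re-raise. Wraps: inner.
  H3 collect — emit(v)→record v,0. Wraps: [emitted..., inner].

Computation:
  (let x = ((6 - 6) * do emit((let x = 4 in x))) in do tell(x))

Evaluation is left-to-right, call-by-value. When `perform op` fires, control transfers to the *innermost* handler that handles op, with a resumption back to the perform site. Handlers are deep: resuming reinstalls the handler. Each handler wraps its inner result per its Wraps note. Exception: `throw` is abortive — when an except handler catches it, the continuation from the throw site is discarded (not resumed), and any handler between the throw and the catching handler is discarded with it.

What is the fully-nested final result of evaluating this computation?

Answer: [4, (0, (0))]

Working:
emit(4) @ H3 ⇒ out+=4
tell(0) @ H1 ⇒ log+=0
H0 returns 0
H1 returns (0, (0))
H2 returns (0, (0))
H3 returns [4, (0, (0))]
= [4, (0, (0))]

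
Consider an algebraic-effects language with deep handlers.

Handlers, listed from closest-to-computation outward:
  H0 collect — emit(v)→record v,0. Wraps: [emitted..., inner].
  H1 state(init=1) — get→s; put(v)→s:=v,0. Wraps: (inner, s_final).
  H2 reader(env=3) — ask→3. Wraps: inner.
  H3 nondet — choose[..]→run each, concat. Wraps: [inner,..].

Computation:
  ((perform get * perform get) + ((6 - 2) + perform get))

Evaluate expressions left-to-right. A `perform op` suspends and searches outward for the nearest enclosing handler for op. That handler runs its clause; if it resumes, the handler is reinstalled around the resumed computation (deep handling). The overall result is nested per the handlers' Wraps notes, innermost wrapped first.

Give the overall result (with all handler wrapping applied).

Evaluation trace:
get @ H1 ⇒ 1
get @ H1 ⇒ 1
get @ H1 ⇒ 1
H0 returns [6]
H1 returns ([6], 1)
H2 returns ([6], 1)
H3 returns [([6], 1)]
= [([6], 1)]

Answer: [([6], 1)]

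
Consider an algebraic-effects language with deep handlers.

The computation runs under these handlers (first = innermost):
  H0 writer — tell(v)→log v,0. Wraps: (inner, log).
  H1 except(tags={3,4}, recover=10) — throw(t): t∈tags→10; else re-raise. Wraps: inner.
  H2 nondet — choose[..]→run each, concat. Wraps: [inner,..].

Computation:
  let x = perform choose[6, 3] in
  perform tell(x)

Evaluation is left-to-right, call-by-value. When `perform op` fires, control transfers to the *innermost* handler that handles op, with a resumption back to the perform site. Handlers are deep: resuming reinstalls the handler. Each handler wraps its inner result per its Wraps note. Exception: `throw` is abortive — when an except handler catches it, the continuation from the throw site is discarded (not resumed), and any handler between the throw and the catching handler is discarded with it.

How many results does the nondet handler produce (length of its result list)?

Evaluation trace:
choose[6, 3] @ H2
  branch[0] choose=6:
    tell(6) @ H0 ⇒ log+=6
    H0 returns (0, (6))
    H1 returns (0, (6))
    H2 returns [(0, (6))]
  branch[1] choose=3:
    tell(3) @ H0 ⇒ log+=3
    H0 returns (0, (3))
    H1 returns (0, (3))
    H2 returns [(0, (3))]
= [(0, (6)), (0, (3))]

Answer: 2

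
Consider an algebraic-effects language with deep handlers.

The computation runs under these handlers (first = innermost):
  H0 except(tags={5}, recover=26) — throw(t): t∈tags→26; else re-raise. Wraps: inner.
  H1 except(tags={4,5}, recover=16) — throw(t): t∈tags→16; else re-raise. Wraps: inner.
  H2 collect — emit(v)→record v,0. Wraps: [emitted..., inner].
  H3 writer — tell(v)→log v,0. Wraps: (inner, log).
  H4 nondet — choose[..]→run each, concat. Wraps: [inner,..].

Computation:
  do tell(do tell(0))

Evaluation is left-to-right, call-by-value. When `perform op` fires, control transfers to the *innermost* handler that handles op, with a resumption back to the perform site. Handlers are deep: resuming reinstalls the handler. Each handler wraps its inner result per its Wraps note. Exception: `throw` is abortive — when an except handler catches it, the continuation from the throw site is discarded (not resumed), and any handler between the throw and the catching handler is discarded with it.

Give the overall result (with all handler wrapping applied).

Working:
tell(0) @ H3 ⇒ log+=0
tell(0) @ H3 ⇒ log+=0
H0 returns 0
H1 returns 0
H2 returns [0]
H3 returns ([0], (0, 0))
H4 returns [([0], (0, 0))]
= [([0], (0, 0))]

Answer: [([0], (0, 0))]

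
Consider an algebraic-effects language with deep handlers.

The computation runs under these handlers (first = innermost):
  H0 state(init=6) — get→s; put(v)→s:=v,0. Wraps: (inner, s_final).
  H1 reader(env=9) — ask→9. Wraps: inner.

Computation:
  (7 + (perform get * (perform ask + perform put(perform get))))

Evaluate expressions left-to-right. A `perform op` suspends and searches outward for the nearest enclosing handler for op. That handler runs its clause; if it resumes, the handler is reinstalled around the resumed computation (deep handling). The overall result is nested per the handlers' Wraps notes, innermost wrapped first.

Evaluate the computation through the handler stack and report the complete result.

Working:
get @ H0 ⇒ 6
ask @ H1 ⇒ 9
get @ H0 ⇒ 6
put(6) @ H0 ⇒ s:=6
H0 returns (61, 6)
H1 returns (61, 6)
= (61, 6)

Answer: (61, 6)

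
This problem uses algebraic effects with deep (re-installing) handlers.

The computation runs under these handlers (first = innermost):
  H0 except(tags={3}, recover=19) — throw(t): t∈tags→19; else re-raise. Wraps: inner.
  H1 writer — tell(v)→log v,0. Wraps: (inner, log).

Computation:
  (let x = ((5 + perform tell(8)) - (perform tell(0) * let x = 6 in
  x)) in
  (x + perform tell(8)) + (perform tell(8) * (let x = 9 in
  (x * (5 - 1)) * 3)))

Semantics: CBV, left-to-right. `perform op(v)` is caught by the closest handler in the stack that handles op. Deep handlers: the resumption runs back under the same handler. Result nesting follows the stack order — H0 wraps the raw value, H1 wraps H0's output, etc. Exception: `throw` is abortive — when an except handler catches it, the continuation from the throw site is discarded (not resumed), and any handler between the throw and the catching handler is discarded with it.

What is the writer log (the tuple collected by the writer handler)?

Answer: (8, 0, 8, 8)

Step-by-step:
tell(8) @ H1 ⇒ log+=8
tell(0) @ H1 ⇒ log+=0
tell(8) @ H1 ⇒ log+=8
tell(8) @ H1 ⇒ log+=8
H0 returns 5
H1 returns (5, (8, 0, 8, 8))
= (5, (8, 0, 8, 8))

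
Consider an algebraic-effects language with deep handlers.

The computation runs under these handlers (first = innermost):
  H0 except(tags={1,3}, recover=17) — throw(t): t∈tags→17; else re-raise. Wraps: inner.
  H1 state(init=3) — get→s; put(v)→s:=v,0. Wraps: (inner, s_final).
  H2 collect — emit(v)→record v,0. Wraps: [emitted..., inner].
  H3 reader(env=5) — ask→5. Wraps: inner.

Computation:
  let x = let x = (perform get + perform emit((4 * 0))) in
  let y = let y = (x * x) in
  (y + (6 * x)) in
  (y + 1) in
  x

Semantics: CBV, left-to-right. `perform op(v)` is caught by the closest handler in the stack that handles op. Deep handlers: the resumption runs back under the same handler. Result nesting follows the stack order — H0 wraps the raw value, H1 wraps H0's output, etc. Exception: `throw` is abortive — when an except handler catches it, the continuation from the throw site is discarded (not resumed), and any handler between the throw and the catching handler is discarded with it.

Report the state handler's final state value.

Evaluation trace:
get @ H1 ⇒ 3
emit(0) @ H2 ⇒ out+=0
H0 returns 28
H1 returns (28, 3)
H2 returns [0, (28, 3)]
H3 returns [0, (28, 3)]
= [0, (28, 3)]

Answer: 3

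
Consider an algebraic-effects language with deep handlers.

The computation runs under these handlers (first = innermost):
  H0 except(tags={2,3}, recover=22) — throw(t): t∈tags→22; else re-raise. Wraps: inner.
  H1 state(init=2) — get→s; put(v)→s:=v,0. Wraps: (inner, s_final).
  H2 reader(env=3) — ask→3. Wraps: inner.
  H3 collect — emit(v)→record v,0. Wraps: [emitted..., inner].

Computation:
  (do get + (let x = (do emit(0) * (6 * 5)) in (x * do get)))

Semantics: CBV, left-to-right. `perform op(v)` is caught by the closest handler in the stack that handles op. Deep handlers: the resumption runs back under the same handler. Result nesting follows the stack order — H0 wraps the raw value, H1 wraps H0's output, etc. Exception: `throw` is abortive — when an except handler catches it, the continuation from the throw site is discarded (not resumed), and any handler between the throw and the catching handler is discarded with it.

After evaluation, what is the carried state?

Evaluation trace:
get @ H1 ⇒ 2
emit(0) @ H3 ⇒ out+=0
get @ H1 ⇒ 2
H0 returns 2
H1 returns (2, 2)
H2 returns (2, 2)
H3 returns [0, (2, 2)]
= [0, (2, 2)]

Answer: 2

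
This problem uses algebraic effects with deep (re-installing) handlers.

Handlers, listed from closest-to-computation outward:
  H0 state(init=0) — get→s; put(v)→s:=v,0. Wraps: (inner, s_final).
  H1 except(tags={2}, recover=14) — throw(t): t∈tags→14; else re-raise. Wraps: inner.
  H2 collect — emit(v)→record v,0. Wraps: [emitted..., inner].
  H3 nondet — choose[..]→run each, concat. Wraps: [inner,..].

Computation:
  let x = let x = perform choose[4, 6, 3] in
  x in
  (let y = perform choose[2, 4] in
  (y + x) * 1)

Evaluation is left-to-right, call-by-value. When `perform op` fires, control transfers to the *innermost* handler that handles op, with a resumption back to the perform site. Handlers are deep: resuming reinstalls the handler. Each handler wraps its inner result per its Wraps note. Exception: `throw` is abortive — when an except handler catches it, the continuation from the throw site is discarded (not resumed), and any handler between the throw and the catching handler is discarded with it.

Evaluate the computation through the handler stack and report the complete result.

Answer: [[(6, 0)], [(8, 0)], [(8, 0)], [(10, 0)], [(5, 0)], [(7, 0)]]

Evaluation trace:
choose[4, 6, 3] @ H3
  branch[0] choose=4:
    choose[2, 4] @ H3
      branch[0] choose=2:
        H0 returns (6, 0)
        H1 returns (6, 0)
        H2 returns [(6, 0)]
        H3 returns [[(6, 0)]]
      branch[1] choose=4:
        H0 returns (8, 0)
        H1 returns (8, 0)
        H2 returns [(8, 0)]
        H3 returns [[(8, 0)]]
  branch[1] choose=6:
    choose[2, 4] @ H3
      branch[0] choose=2:
        H0 returns (8, 0)
        H1 returns (8, 0)
        H2 returns [(8, 0)]
        H3 returns [[(8, 0)]]
      branch[1] choose=4:
        H0 returns (10, 0)
        H1 returns (10, 0)
        H2 returns [(10, 0)]
        H3 returns [[(10, 0)]]
  branch[2] choose=3:
    choose[2, 4] @ H3
      branch[0] choose=2:
        H0 returns (5, 0)
        H1 returns (5, 0)
        H2 returns [(5, 0)]
        H3 returns [[(5, 0)]]
      branch[1] choose=4:
        H0 returns (7, 0)
        H1 returns (7, 0)
        H2 returns [(7, 0)]
        H3 returns [[(7, 0)]]
= [[(6, 0)], [(8, 0)], [(8, 0)], [(10, 0)], [(5, 0)], [(7, 0)]]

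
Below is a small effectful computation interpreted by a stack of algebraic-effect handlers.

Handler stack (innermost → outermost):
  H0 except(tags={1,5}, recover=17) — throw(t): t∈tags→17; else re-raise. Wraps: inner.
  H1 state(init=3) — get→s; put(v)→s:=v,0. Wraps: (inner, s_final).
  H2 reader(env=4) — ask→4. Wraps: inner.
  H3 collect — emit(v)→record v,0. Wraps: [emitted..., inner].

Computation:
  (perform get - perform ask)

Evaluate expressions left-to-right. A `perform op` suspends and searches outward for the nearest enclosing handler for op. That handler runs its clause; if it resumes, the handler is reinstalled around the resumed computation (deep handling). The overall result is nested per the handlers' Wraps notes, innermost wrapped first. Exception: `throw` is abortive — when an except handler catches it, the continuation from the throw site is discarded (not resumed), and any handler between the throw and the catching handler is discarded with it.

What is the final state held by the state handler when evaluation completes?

Answer: 3

Step-by-step:
get @ H1 ⇒ 3
ask @ H2 ⇒ 4
H0 returns -1
H1 returns (-1, 3)
H2 returns (-1, 3)
H3 returns [(-1, 3)]
= [(-1, 3)]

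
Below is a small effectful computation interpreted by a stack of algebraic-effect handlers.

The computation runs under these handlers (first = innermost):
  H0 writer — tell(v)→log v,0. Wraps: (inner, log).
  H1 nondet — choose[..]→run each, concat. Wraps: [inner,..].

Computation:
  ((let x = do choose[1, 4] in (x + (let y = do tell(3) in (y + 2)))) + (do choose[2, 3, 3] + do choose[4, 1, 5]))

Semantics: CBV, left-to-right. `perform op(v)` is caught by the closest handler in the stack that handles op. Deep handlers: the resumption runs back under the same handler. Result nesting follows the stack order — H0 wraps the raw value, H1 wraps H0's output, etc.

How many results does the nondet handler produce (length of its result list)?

Working:
choose[1, 4] @ H1
  branch[0] choose=1:
    tell(3) @ H0 ⇒ log+=3
    choose[2, 3, 3] @ H1
      branch[0] choose=2:
        choose[4, 1, 5] @ H1
          branch[0] choose=4:
            H0 returns (9, (3))
            H1 returns [(9, (3))]
          branch[1] choose=1:
            H0 returns (6, (3))
            H1 returns [(6, (3))]
          branch[2] choose=5:
            H0 returns (10, (3))
            H1 returns [(10, (3))]
      branch[1] choose=3:
        choose[4, 1, 5] @ H1
          branch[0] choose=4:
            H0 returns (10, (3))
            H1 returns [(10, (3))]
          branch[1] choose=1:
            H0 returns (7, (3))
            H1 returns [(7, (3))]
          branch[2] choose=5:
            H0 returns (11, (3))
            H1 returns [(11, (3))]
      branch[2] choose=3:
        choose[4, 1, 5] @ H1
          branch[0] choose=4:
            H0 returns (10, (3))
            H1 returns [(10, (3))]
          branch[1] choose=1:
            H0 returns (7, (3))
            H1 returns [(7, (3))]
          branch[2] choose=5:
            H0 returns (11, (3))
            H1 returns [(11, (3))]
  branch[1] choose=4:
    tell(3) @ H0 ⇒ log+=3
    choose[2, 3, 3] @ H1
      branch[0] choose=2:
        choose[4, 1, 5] @ H1
          branch[0] choose=4:
            H0 returns (12, (3))
            H1 returns [(12, (3))]
          branch[1] choose=1:
            H0 returns (9, (3))
            H1 returns [(9, (3))]
          branch[2] choose=5:
            H0 returns (13, (3))
            H1 returns [(13, (3))]
      branch[1] choose=3:
        choose[4, 1, 5] @ H1
          branch[0] choose=4:
            H0 returns (13, (3))
            H1 returns [(13, (3))]
          branch[1] choose=1:
            H0 returns (10, (3))
            H1 returns [(10, (3))]
          branch[2] choose=5:
            H0 returns (14, (3))
            H1 returns [(14, (3))]
      branch[2] choose=3:
        choose[4, 1, 5] @ H1
          branch[0] choose=4:
            H0 returns (13, (3))
            H1 returns [(13, (3))]
          branch[1] choose=1:
            H0 returns (10, (3))
            H1 returns [(10, (3))]
          branch[2] choose=5:
            H0 returns (14, (3))
            H1 returns [(14, (3))]
= [(9, (3)), (6, (3)), (10, (3)), (10, (3)), (7, (3)), (11, (3)), (10, (3)), (7, (3)), (11, (3)), (12, (3)), (9, (3)), (13, (3)), (13, (3)), (10, (3)), (14, (3)), (13, (3)), (10, (3)), (14, (3))]

Answer: 18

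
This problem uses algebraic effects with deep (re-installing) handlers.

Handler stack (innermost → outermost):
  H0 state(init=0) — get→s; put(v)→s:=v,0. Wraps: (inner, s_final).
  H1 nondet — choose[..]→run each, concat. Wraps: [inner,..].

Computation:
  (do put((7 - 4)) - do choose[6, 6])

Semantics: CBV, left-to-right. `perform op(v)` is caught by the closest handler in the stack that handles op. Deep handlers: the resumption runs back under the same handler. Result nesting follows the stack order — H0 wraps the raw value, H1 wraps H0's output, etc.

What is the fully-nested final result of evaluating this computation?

Answer: [(-6, 3), (-6, 3)]

Step-by-step:
put(3) @ H0 ⇒ s:=3
choose[6, 6] @ H1
  branch[0] choose=6:
    H0 returns (-6, 3)
    H1 returns [(-6, 3)]
  branch[1] choose=6:
    H0 returns (-6, 3)
    H1 returns [(-6, 3)]
= [(-6, 3), (-6, 3)]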